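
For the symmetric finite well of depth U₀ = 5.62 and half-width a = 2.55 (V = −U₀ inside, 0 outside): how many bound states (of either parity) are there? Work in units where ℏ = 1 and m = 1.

N = 6

The dimensionless depth is z₀ = a√(2mU₀)/ℏ = 2.55 × √(11.24) = 8.549.
A new bound state (alternating even/odd) appears each time z₀ passes a multiple of π/2, so N = ⌊2z₀/π⌋ + 1 = ⌊5.443⌋ + 1 = 6.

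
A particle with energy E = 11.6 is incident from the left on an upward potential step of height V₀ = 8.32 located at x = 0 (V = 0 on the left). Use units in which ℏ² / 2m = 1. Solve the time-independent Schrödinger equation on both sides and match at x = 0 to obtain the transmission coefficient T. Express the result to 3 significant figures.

The wavenumbers are k₁ = √(2mE)/ℏ = 3.406 on the left and k₂ = √(2m(E − V₀))/ℏ = 1.811 on the right.
Matching ψ and ψ′ at x = 0 gives r = (k₁ − k₂)/(k₁ + k₂), so R = r² = 0.09345 and T = 1 − R = 0.9066.

T = 0.907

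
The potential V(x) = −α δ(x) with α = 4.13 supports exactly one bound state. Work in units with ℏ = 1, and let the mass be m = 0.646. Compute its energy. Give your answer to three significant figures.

E = -5.51

For x ≠ 0 the bound state is ψ ∝ e^{−κ|x|}; integrating the TISE across the delta gives the cusp condition 2κ = 2mα/ℏ², so κ = 2.668.
Then E = −ℏ²κ²/(2m) = −mα²/(2ℏ²) = -5.509.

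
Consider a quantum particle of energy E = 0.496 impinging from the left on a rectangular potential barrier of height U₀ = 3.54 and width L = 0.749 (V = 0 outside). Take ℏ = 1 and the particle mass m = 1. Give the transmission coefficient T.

T = 0.0479

Since E < U₀ the interior solution is evanescent with decay constant κ = √(2m(U₀ − E))/ℏ = 2.467.
κL = 1.848, sinh(κL) = 3.095.
The exact tunnelling result is T⁻¹ = 1 + U₀² sinh²(κL) / [4E(U₀ − E)] = 20.88, so T = 0.0479.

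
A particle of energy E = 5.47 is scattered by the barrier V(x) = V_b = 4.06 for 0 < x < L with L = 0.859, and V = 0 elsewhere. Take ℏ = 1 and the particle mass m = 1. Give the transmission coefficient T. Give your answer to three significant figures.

T = 0.655

Above the barrier the interior wavenumber is k₂ = √(2m(E − V_b))/ℏ = 1.679, giving phase k₂L = 1.443.
Matching at both interfaces gives T⁻¹ = 1 + V_b² sin²(k₂L) / [4E(E − V_b)] = 1.526, hence T = 0.655.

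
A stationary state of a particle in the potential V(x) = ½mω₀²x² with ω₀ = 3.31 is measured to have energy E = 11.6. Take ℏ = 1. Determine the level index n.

Invert E_n = (n + ½)ℏω₀: n = E/ℏω₀ − ½ = 3.005, so n = 3.

n = 3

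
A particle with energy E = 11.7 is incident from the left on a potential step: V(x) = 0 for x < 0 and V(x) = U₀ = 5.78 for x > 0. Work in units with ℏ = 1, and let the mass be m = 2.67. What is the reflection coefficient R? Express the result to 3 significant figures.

R = 0.0285

The wavenumbers are k₁ = √(2mE)/ℏ = 7.904 on the left and k₂ = √(2m(E − U₀))/ℏ = 5.623 on the right.
Matching ψ and ψ′ at x = 0 gives r = (k₁ − k₂)/(k₁ + k₂), so R = r² = 0.02845 and T = 1 − R = 0.9715.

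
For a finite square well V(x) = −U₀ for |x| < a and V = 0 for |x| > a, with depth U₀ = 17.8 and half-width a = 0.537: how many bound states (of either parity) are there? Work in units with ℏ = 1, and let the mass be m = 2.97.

N = 4

Define the well-strength parameter z₀ = (a/ℏ)√(2mU₀) = 0.537 × √(2·2.97·17.8) = 5.522.
A new bound state (alternating even/odd) appears each time z₀ passes a multiple of π/2, so N = ⌊2z₀/π⌋ + 1 = ⌊3.515⌋ + 1 = 4.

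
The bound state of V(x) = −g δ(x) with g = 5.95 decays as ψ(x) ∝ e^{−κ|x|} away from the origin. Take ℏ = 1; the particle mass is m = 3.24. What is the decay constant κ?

κ = 19.3

Integrate −(ℏ²/2m)ψ'' − gδ(x)ψ = Eψ from −ε to +ε: the ψ'' term gives ψ'(0⁺) − ψ'(0⁻) and the δ term gives −(2mg/ℏ²)ψ(0).
With ψ ∝ e^{−κ|x|} this yields −2κ = −2mg/ℏ², so κ = mg/ℏ² = 19.28.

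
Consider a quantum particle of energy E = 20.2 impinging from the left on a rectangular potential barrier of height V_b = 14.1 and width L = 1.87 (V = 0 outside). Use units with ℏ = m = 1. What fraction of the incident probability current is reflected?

E > V_b: inside the barrier k₂ = √(2m(E − V_b))/ℏ = 3.493, k₂L = 6.532.
Matching at both interfaces gives T⁻¹ = 1 + V_b² sin²(k₂L) / [4E(E − V_b)] = 1.024, hence T = 0.976.
R = 1 − T = 0.0238.

R = 0.0238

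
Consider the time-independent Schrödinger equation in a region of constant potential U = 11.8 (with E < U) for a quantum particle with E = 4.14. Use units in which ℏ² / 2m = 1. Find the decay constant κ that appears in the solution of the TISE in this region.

κ = 2.77

Since E < U the TISE in this region is ψ'' = κ²ψ with κ = √(2m(U − E))/ℏ.
κ = √(2 × 0.5 × 7.66) = 2.768.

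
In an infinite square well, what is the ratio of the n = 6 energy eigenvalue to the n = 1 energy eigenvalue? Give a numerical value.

36

E_n = n²π²ℏ²/(2mL²) so the ratio is n₂²/n₁² = 36/1 = 36.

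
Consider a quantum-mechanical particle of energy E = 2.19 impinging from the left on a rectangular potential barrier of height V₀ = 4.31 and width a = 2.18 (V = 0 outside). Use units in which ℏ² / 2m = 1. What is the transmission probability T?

E < V₀: inside the barrier ψ ∝ e^{±κx} with κ = √(2m(V₀ − E))/ℏ = 1.456.
κa = 3.174, sinh(κa) = 11.93.
Matching ψ, ψ′ at both faces gives T = [1 + V₀² sinh²(κa) / (4E(V₀ − E))]⁻¹ = 1/143.4 = 0.00697.

T = 0.00697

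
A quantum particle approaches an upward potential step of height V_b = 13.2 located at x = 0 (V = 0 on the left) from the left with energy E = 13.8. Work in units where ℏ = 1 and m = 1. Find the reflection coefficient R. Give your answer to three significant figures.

On each side the TISE gives plane waves with k = √(2m(E − V))/ℏ: k₁ = √(2·1·13.8) = 5.254, k₂ = √(2·1·0.6) = 1.095.
Matching ψ and ψ′ at x = 0 gives r = (k₁ − k₂)/(k₁ + k₂), so R = r² = 0.4289 and T = 1 − R = 0.5711.

R = 0.429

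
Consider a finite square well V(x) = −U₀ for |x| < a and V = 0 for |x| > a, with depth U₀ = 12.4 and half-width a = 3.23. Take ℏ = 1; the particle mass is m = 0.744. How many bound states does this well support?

The dimensionless depth is z₀ = a√(2mU₀)/ℏ = 3.23 × √(18.45) = 13.87.
The even/odd transcendental equations gain one root per π/2 in z₀, giving N = 1 + ⌊2z₀/π⌋ = 1 + ⌊8.833⌋ = 9.

N = 9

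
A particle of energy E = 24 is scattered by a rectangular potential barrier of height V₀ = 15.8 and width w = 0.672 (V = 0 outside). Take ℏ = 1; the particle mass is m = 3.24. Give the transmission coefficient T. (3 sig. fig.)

T = 0.766

E > V₀: inside the barrier k₂ = √(2m(E − V₀))/ℏ = 7.289, k₂w = 4.899.
T = [1 + V₀² sin²(k₂w) / (4E(E − V₀))]⁻¹ = 1/1.306 = 0.766.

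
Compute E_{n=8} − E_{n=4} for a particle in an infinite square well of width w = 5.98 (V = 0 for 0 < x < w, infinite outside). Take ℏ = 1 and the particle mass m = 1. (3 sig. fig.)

E_n = n²π²ℏ²/(2mw²), so ΔE = (8² − 4²) π²ℏ²/(2mw²).
ΔE = 48 × π² / (2 × 1 × 5.98²) = 6.624.

ΔE = 6.62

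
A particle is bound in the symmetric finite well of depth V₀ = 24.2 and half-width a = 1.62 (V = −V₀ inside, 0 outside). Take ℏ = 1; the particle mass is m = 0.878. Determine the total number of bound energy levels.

The dimensionless depth is z₀ = a√(2mV₀)/ℏ = 1.62 × √(42.50) = 10.56.
The even/odd transcendental equations gain one root per π/2 in z₀, giving N = 1 + ⌊2z₀/π⌋ = 1 + ⌊6.723⌋ = 7.

N = 7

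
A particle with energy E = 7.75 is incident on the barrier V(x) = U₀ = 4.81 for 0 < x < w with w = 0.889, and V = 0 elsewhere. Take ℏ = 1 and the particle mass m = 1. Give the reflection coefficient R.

R = 0.150

E > U₀: inside the barrier k₂ = √(2m(E − U₀))/ℏ = 2.425, k₂w = 2.156.
T = [1 + U₀² sin²(k₂w) / (4E(E − U₀))]⁻¹ = 1/1.176 = 0.850.
R = 1 − T = 0.150.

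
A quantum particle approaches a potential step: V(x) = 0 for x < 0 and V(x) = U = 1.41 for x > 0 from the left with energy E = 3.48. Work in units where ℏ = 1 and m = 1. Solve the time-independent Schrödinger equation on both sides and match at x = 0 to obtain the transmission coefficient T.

On each side the TISE gives plane waves with k = √(2m(E − V))/ℏ: k₁ = √(2·1·3.48) = 2.638, k₂ = √(2·1·2.07) = 2.035.
Matching ψ and ψ′ at x = 0 gives r = (k₁ − k₂)/(k₁ + k₂), so R = r² = 0.01668 and T = 1 − R = 0.9833.

T = 0.983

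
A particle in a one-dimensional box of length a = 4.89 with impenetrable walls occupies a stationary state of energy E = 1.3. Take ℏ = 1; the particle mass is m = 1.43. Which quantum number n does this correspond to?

n = 3

For an infinite well E_n = n²π²ℏ²/(2ma²), so n = (a/πℏ)√(2mE).
n = (4.89/π) × √(2 × 1.43 × 1.3) = 3.001 → n = 3.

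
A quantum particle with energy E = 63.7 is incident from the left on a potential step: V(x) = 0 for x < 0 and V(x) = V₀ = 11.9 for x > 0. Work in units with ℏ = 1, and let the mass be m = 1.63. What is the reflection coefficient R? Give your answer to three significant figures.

R = 0.00267

On each side the TISE gives plane waves with k = √(2m(E − V))/ℏ: k₁ = √(2·1.63·63.7) = 14.41, k₂ = √(2·1.63·51.8) = 12.99.
Continuity of ψ and ψ′ at the step yields the reflection amplitude r = (k₁ − k₂)/(k₁ + k₂) = 0.05165; thus R = |r|² = 0.002668, T = 0.9973.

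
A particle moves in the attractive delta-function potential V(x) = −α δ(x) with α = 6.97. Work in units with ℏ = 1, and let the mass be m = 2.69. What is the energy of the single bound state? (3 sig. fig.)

E = -65.3

For x ≠ 0 the bound state is ψ ∝ e^{−κ|x|}; integrating the TISE across the delta gives the cusp condition 2κ = 2mα/ℏ², so κ = 18.75.
Then E = −ℏ²κ²/(2m) = −mα²/(2ℏ²) = -65.34.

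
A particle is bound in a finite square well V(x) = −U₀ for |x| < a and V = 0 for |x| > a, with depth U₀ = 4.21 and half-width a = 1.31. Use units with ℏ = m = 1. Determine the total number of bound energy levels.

N = 3

Define the well-strength parameter z₀ = (a/ℏ)√(2mU₀) = 1.31 × √(2·1·4.21) = 3.801.
The even/odd transcendental equations gain one root per π/2 in z₀, giving N = 1 + ⌊2z₀/π⌋ = 1 + ⌊2.420⌋ = 3.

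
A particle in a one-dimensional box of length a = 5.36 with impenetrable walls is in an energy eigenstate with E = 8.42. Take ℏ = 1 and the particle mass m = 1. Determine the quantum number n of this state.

For an infinite well E_n = n²π²ℏ²/(2ma²), so n = (a/πℏ)√(2mE).
n = (5.36/π) × √(2 × 1 × 8.42) = 7.001 → n = 7.

n = 7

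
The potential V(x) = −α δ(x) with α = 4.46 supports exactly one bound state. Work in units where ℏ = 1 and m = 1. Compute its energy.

The bound state is ψ(x) = √κ e^{−κ|x|}. The derivative jump ψ'(0⁺) − ψ'(0⁻) = −(2mα/ℏ²)ψ(0) fixes κ = mα/ℏ² = 4.460.
Then E = −ℏ²κ²/(2m) = −mα²/(2ℏ²) = -9.946.

E = -9.95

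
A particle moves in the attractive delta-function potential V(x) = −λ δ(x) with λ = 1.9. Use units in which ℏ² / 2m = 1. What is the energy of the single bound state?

The bound state is ψ(x) = √κ e^{−κ|x|}. The derivative jump ψ'(0⁺) − ψ'(0⁻) = −(2mλ/ℏ²)ψ(0) fixes κ = mλ/ℏ² = 0.9500.
Then E = −ℏ²κ²/(2m) = −mλ²/(2ℏ²) = -0.9025.

E = -0.903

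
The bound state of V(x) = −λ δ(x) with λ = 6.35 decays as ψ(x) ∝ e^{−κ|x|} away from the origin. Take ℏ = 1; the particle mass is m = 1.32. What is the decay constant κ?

Integrating the TISE across x = 0 gives the cusp condition ψ'(0⁺) − ψ'(0⁻) = −(2mλ/ℏ²)ψ(0).
With ψ ∝ e^{−κ|x|} this yields −2κ = −2mλ/ℏ², so κ = mλ/ℏ² = 8.382.

κ = 8.38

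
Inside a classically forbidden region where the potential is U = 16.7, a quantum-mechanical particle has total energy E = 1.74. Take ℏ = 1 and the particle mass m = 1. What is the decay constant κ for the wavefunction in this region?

κ = 5.47

Since E < U the TISE in this region is ψ'' = κ²ψ with κ = √(2m(U − E))/ℏ.
κ = √(2 × 1 × 14.96) = 5.470.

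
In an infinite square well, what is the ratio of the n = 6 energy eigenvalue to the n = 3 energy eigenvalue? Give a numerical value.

4

E_n = n²π²ℏ²/(2mL²) so the ratio is n₂²/n₁² = 36/9 = 4.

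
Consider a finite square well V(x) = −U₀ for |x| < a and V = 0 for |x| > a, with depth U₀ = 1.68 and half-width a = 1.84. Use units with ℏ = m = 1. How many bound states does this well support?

Define the well-strength parameter z₀ = (a/ℏ)√(2mU₀) = 1.84 × √(2·1·1.68) = 3.373.
A new bound state (alternating even/odd) appears each time z₀ passes a multiple of π/2, so N = ⌊2z₀/π⌋ + 1 = ⌊2.147⌋ + 1 = 3.

N = 3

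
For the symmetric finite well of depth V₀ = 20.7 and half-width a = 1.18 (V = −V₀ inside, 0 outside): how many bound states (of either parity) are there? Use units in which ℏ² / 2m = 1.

N = 4

Define the well-strength parameter z₀ = (a/ℏ)√(2mV₀) = 1.18 × √(2·0.5·20.7) = 5.369.
The even/odd transcendental equations gain one root per π/2 in z₀, giving N = 1 + ⌊2z₀/π⌋ = 1 + ⌊3.418⌋ = 4.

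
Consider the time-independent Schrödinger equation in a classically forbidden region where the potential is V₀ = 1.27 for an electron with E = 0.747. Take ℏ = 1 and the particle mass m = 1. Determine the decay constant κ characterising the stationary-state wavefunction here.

κ = 1.02

Since E < V₀ the TISE in this region is ψ'' = κ²ψ with κ = √(2m(V₀ − E))/ℏ.
κ = √(2 × 1 × 0.523) = 1.023.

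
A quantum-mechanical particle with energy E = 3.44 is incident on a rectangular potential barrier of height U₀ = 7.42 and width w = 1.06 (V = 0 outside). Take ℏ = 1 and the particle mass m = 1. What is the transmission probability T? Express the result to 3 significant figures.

E < U₀: inside the barrier ψ ∝ e^{±κx} with κ = √(2m(U₀ − E))/ℏ = 2.821.
κw = 2.991, sinh(κw) = 9.924.
Matching ψ, ψ′ at both faces gives T = [1 + U₀² sinh²(κw) / (4E(U₀ − E))]⁻¹ = 1/100.0 = 0.01000.

T = 0.01000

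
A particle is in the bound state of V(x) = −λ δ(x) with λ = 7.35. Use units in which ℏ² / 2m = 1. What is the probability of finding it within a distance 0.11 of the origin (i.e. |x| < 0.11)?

The normalised bound state is ψ = √κ e^{−κ|x|} with κ = mλ/ℏ² = 3.675.
P(|x| < d) = ∫_{−d}^{d} κ e^{−2κ|x|} dx = 1 − e^{−2κd} = 1 − e^{−0.8085} = 0.5545.

P = 0.554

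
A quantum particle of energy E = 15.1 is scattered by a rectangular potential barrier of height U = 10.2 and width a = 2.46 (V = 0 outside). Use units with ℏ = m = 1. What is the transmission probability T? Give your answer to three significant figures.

E > U: inside the barrier k₂ = √(2m(E − U))/ℏ = 3.130, k₂a = 7.701.
Matching at both interfaces gives T⁻¹ = 1 + U² sin²(k₂a) / [4E(E − U)] = 1.343, hence T = 0.744.

T = 0.744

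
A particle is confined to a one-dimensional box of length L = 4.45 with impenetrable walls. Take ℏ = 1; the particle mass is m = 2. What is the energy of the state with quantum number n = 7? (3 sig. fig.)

E = 6.11

The infinite-well eigenfunctions ψ_n = √(2/L) sin(nπx/L) vanish at both walls, giving E_n = n²π²ℏ²/(2mL²).
E_7 = 7² × π² / (2 × 2 × 4.45²) = 6.105.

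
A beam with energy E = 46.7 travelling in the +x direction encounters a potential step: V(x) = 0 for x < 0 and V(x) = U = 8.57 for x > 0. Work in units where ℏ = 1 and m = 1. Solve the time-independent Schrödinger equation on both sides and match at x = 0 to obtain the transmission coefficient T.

The wavenumbers are k₁ = √(2mE)/ℏ = 9.664 on the left and k₂ = √(2m(E − U))/ℏ = 8.733 on the right.
Continuity of ψ and ψ′ at the step yields the reflection amplitude r = (k₁ − k₂)/(k₁ + k₂) = 0.05064; thus R = |r|² = 0.002565, T = 0.9974.

T = 0.997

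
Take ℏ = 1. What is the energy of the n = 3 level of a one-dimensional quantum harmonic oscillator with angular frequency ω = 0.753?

The oscillator eigenvalues are E_n = ℏω(n + ½), so E_3 = 0.753 × 3.5 = 2.636.

E = 2.64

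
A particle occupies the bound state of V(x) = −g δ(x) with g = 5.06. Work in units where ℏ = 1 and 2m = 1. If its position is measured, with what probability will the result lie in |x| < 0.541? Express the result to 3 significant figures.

P = 0.935

The normalised bound state is ψ = √κ e^{−κ|x|} with κ = mg/ℏ² = 2.530.
P(|x| < d) = ∫_{−d}^{d} κ e^{−2κ|x|} dx = 1 − e^{−2κd} = 1 − e^{−2.737} = 0.9353.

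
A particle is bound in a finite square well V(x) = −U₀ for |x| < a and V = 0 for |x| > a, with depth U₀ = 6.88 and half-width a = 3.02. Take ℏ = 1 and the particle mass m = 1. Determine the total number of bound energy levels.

N = 8

Define the well-strength parameter z₀ = (a/ℏ)√(2mU₀) = 3.02 × √(2·1·6.88) = 11.20.
A new bound state (alternating even/odd) appears each time z₀ passes a multiple of π/2, so N = ⌊2z₀/π⌋ + 1 = ⌊7.132⌋ + 1 = 8.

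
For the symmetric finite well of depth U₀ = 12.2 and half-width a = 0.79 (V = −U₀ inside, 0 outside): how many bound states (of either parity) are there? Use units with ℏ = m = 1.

N = 3

Define the well-strength parameter z₀ = (a/ℏ)√(2mU₀) = 0.79 × √(2·1·12.2) = 3.902.
The even/odd transcendental equations gain one root per π/2 in z₀, giving N = 1 + ⌊2z₀/π⌋ = 1 + ⌊2.484⌋ = 3.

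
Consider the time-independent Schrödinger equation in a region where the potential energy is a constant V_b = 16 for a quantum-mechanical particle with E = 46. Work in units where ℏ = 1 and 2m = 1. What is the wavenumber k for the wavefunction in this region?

With E > V_b the solution is oscillatory, ψ ∝ e^{±ikx} with k = √(2m(E − V_b))/ℏ.
k = √(2 × 0.5 × 30) = 5.477.

k = 5.48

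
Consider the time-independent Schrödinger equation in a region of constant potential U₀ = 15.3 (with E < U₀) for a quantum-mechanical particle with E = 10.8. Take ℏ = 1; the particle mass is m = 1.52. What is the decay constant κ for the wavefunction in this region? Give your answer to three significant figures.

κ = 3.70

Since E < U₀ the TISE in this region is ψ'' = κ²ψ with κ = √(2m(U₀ − E))/ℏ.
κ = √(2 × 1.52 × 4.5) = 3.699.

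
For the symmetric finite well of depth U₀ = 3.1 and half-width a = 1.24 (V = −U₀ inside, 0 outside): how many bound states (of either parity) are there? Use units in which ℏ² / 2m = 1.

N = 2

The dimensionless depth is z₀ = a√(2mU₀)/ℏ = 1.24 × √(3.100) = 2.183.
The even/odd transcendental equations gain one root per π/2 in z₀, giving N = 1 + ⌊2z₀/π⌋ = 1 + ⌊1.390⌋ = 2.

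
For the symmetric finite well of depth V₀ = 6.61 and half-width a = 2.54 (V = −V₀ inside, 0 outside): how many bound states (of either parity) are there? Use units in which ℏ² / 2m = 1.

The dimensionless depth is z₀ = a√(2mV₀)/ℏ = 2.54 × √(6.610) = 6.530.
The even/odd transcendental equations gain one root per π/2 in z₀, giving N = 1 + ⌊2z₀/π⌋ = 1 + ⌊4.157⌋ = 5.

N = 5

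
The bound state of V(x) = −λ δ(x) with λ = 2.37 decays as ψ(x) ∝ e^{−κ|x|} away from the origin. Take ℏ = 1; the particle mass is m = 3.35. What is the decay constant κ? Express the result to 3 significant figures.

κ = 7.94

Integrate −(ℏ²/2m)ψ'' − λδ(x)ψ = Eψ from −ε to +ε: the ψ'' term gives ψ'(0⁺) − ψ'(0⁻) and the δ term gives −(2mλ/ℏ²)ψ(0).
With ψ ∝ e^{−κ|x|} this yields −2κ = −2mλ/ℏ², so κ = mλ/ℏ² = 7.940.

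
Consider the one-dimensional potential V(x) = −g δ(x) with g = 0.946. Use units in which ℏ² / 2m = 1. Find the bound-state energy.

The bound state is ψ(x) = √κ e^{−κ|x|}. The derivative jump ψ'(0⁺) − ψ'(0⁻) = −(2mg/ℏ²)ψ(0) fixes κ = mg/ℏ² = 0.4730.
Then E = −ℏ²κ²/(2m) = −mg²/(2ℏ²) = -0.2237.

E = -0.224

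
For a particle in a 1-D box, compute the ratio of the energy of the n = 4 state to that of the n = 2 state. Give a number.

Since E_n ∝ n², the ratio is (4/2)² = 4.

4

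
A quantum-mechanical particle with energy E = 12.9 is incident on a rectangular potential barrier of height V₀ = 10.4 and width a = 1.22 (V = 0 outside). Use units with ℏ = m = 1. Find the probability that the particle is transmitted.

T = 0.881

E > V₀: inside the barrier k₂ = √(2m(E − V₀))/ℏ = 2.236, k₂a = 2.728.
Matching at both interfaces gives T⁻¹ = 1 + V₀² sin²(k₂a) / [4E(E − V₀)] = 1.135, hence T = 0.881.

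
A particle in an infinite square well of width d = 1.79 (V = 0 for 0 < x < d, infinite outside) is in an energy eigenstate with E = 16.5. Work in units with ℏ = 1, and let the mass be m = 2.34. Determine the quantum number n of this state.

For an infinite well E_n = n²π²ℏ²/(2md²), so n = (d/πℏ)√(2mE).
n = (1.79/π) × √(2 × 2.34 × 16.5) = 5.007 → n = 5.

n = 5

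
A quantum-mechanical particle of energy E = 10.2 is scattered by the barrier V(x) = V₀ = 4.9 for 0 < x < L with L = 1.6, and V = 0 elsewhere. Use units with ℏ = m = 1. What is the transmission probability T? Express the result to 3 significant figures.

T = 0.921

Above the barrier the interior wavenumber is k₂ = √(2m(E − V₀))/ℏ = 3.256, giving phase k₂L = 5.209.
Matching at both interfaces gives T⁻¹ = 1 + V₀² sin²(k₂L) / [4E(E − V₀)] = 1.086, hence T = 0.921.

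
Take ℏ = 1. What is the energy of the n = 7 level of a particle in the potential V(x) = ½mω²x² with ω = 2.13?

E = 16.0

The oscillator eigenvalues are E_n = ℏω(n + ½), so E_7 = 2.13 × 7.5 = 15.98.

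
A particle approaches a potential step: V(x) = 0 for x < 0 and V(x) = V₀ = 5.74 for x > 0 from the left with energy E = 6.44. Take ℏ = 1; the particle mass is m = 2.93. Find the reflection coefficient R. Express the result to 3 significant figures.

R = 0.254

The wavenumbers are k₁ = √(2mE)/ℏ = 6.143 on the left and k₂ = √(2m(E − V₀))/ℏ = 2.025 on the right.
Continuity of ψ and ψ′ at the step yields the reflection amplitude r = (k₁ − k₂)/(k₁ + k₂) = 0.5041; thus R = |r|² = 0.2541, T = 0.7459.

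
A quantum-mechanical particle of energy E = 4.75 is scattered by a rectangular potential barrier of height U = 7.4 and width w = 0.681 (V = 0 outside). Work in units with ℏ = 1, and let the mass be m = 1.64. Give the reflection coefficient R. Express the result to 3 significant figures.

R = 0.936

E < U: inside the barrier ψ ∝ e^{±κx} with κ = √(2m(U − E))/ℏ = 2.948.
κw = 2.008, sinh(κw) = 3.656.
Matching ψ, ψ′ at both faces gives T = [1 + U² sinh²(κw) / (4E(U − E))]⁻¹ = 1/15.54 = 0.0644.
R = 1 − T = 0.936.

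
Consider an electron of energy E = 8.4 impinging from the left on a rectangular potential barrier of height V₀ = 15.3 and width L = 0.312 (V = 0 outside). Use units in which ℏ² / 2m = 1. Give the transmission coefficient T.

T = 0.542

Since E < V₀ the interior solution is evanescent with decay constant κ = √(2m(V₀ − E))/ℏ = 2.627.
κL = 0.8196, sinh(κL) = 0.9144.
Matching ψ, ψ′ at both faces gives T = [1 + V₀² sinh²(κL) / (4E(V₀ − E))]⁻¹ = 1/1.844 = 0.542.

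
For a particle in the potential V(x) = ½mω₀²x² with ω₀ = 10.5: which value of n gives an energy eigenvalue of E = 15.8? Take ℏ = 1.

n = 1

Invert E_n = (n + ½)ℏω₀: n = E/ℏω₀ − ½ = 1.005, so n = 1.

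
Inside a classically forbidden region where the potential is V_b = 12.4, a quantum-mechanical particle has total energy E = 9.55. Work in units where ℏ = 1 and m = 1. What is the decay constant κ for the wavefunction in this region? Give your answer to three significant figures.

κ = 2.39

Since E < V_b the TISE in this region is ψ'' = κ²ψ with κ = √(2m(V_b − E))/ℏ.
κ = √(2 × 1 × 2.85) = 2.387.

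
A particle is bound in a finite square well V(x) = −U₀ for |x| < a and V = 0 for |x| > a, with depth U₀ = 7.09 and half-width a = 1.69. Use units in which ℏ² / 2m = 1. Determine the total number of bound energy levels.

N = 3

Define the well-strength parameter z₀ = (a/ℏ)√(2mU₀) = 1.69 × √(2·0.5·7.09) = 4.500.
A new bound state (alternating even/odd) appears each time z₀ passes a multiple of π/2, so N = ⌊2z₀/π⌋ + 1 = ⌊2.865⌋ + 1 = 3.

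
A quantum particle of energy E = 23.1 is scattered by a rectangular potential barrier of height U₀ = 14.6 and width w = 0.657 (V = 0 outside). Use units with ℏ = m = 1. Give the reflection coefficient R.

R = 0.0456

Above the barrier the interior wavenumber is k₂ = √(2m(E − U₀))/ℏ = 4.123, giving phase k₂w = 2.709.
T = [1 + U₀² sin²(k₂w) / (4E(E − U₀))]⁻¹ = 1/1.048 = 0.954.
R = 1 − T = 0.0456.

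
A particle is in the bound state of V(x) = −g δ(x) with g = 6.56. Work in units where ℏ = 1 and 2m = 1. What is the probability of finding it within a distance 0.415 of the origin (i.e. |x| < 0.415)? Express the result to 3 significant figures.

P = 0.934

The normalised bound state is ψ = √κ e^{−κ|x|} with κ = mg/ℏ² = 3.280.
P(|x| < d) = ∫_{−d}^{d} κ e^{−2κ|x|} dx = 1 − e^{−2κd} = 1 − e^{−2.722} = 0.9343.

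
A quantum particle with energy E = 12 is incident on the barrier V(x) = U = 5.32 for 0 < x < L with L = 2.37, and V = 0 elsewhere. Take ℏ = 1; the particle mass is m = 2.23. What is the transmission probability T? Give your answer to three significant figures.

Above the barrier the interior wavenumber is k₂ = √(2m(E − U))/ℏ = 5.458, giving phase k₂L = 12.94.
T = [1 + U² sin²(k₂L) / (4E(E − U))]⁻¹ = 1/1.012 = 0.989.

T = 0.989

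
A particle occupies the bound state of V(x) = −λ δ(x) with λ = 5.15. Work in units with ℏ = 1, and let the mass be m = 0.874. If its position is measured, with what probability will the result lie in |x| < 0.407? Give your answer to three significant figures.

The normalised bound state is ψ = √κ e^{−κ|x|} with κ = mλ/ℏ² = 4.501.
P(|x| < d) = ∫_{−d}^{d} κ e^{−2κ|x|} dx = 1 − e^{−2κd} = 1 − e^{−3.664} = 0.9744.

P = 0.974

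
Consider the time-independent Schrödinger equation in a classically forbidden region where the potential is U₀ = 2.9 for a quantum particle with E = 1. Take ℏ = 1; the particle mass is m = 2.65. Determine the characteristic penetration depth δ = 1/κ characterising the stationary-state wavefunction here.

Since E < U₀ the TISE in this region is ψ'' = κ²ψ with κ = √(2m(U₀ − E))/ℏ.
κ = √(2 × 2.65 × 1.9) = 3.173. The penetration depth is δ = 1/κ = 0.315.

δ = 0.315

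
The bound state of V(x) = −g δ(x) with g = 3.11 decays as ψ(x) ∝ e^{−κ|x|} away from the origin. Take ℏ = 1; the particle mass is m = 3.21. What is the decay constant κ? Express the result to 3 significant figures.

Integrate −(ℏ²/2m)ψ'' − gδ(x)ψ = Eψ from −ε to +ε: the ψ'' term gives ψ'(0⁺) − ψ'(0⁻) and the δ term gives −(2mg/ℏ²)ψ(0).
With ψ ∝ e^{−κ|x|} this yields −2κ = −2mg/ℏ², so κ = mg/ℏ² = 9.983.

κ = 9.98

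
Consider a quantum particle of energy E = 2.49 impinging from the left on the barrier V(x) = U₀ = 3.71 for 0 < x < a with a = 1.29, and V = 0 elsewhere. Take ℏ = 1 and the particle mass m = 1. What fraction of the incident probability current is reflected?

R = 0.939

Since E < U₀ the interior solution is evanescent with decay constant κ = √(2m(U₀ − E))/ℏ = 1.562.
κa = 2.015, sinh(κa) = 3.684.
The exact tunnelling result is T⁻¹ = 1 + U₀² sinh²(κa) / [4E(U₀ − E)] = 16.37, so T = 0.0611.
R = 1 − T = 0.939.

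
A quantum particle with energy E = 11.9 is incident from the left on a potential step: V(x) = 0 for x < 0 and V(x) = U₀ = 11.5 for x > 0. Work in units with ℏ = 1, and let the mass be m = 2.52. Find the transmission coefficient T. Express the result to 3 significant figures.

T = 0.524

The wavenumbers are k₁ = √(2mE)/ℏ = 7.744 on the left and k₂ = √(2m(E − U₀))/ℏ = 1.420 on the right.
Matching ψ and ψ′ at x = 0 gives r = (k₁ − k₂)/(k₁ + k₂), so R = r² = 0.4763 and T = 1 − R = 0.5237.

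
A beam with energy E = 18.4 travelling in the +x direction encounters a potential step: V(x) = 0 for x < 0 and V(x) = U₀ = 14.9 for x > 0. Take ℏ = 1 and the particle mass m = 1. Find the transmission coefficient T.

T = 0.846

On each side the TISE gives plane waves with k = √(2m(E − V))/ℏ: k₁ = √(2·1·18.4) = 6.066, k₂ = √(2·1·3.5) = 2.646.
Continuity of ψ and ψ′ at the step yields the reflection amplitude r = (k₁ − k₂)/(k₁ + k₂) = 0.3926; thus R = |r|² = 0.1542, T = 0.8458.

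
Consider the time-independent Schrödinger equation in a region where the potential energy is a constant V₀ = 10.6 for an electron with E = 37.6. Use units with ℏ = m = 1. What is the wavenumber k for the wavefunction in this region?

k = 7.35

With E > V₀ the solution is oscillatory, ψ ∝ e^{±ikx} with k = √(2m(E − V₀))/ℏ.
k = √(2 × 1 × 27) = 7.348.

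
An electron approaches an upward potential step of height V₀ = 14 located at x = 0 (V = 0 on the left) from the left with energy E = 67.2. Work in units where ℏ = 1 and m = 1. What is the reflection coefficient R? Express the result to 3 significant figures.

The wavenumbers are k₁ = √(2mE)/ℏ = 11.59 on the left and k₂ = √(2m(E − V₀))/ℏ = 10.32 on the right.
Continuity of ψ and ψ′ at the step yields the reflection amplitude r = (k₁ − k₂)/(k₁ + k₂) = 0.05834; thus R = |r|² = 0.003403, T = 0.9966.

R = 0.00340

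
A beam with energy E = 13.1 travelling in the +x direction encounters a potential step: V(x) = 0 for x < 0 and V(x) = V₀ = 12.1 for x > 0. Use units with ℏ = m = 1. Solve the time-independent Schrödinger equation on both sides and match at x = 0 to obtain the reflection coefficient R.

R = 0.322

On each side the TISE gives plane waves with k = √(2m(E − V))/ℏ: k₁ = √(2·1·13.1) = 5.119, k₂ = √(2·1·1) = 1.414.
Continuity of ψ and ψ′ at the step yields the reflection amplitude r = (k₁ − k₂)/(k₁ + k₂) = 0.5670; thus R = |r|² = 0.3215, T = 0.6785.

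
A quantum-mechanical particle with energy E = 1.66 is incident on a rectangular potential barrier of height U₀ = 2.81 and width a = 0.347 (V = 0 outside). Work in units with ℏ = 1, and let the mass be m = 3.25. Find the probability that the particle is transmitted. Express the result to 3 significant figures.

E < U₀: inside the barrier ψ ∝ e^{±κx} with κ = √(2m(U₀ − E))/ℏ = 2.734.
κa = 0.9487, sinh(κa) = 1.098.
Matching ψ, ψ′ at both faces gives T = [1 + U₀² sinh²(κa) / (4E(U₀ − E))]⁻¹ = 1/2.246 = 0.445.

T = 0.445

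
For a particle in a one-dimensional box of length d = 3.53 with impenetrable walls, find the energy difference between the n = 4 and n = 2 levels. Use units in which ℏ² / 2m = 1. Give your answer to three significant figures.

ΔE = 9.50

E_n = n²π²ℏ²/(2md²), so ΔE = (4² − 2²) π²ℏ²/(2md²).
ΔE = 12 × π² / (2 × 0.5 × 3.53²) = 9.505.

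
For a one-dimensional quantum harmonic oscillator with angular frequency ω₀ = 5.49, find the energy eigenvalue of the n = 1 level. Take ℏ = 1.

The oscillator eigenvalues are E_n = ℏω₀(n + ½), so E_1 = 5.49 × 1.5 = 8.235.

E = 8.24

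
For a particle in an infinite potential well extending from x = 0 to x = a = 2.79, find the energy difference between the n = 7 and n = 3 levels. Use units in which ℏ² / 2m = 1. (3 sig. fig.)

E_n = n²π²ℏ²/(2ma²), so ΔE = (7² − 3²) π²ℏ²/(2ma²).
ΔE = 40 × π² / (2 × 0.5 × 2.79²) = 50.72.

ΔE = 50.7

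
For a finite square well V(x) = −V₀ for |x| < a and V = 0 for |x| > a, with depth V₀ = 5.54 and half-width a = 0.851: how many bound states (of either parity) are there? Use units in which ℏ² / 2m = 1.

N = 2

The dimensionless depth is z₀ = a√(2mV₀)/ℏ = 0.851 × √(5.540) = 2.003.
The even/odd transcendental equations gain one root per π/2 in z₀, giving N = 1 + ⌊2z₀/π⌋ = 1 + ⌊1.275⌋ = 2.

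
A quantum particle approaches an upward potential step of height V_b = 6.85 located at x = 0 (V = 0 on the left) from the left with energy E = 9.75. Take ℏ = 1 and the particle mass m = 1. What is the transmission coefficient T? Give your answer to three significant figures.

The wavenumbers are k₁ = √(2mE)/ℏ = 4.416 on the left and k₂ = √(2m(E − V_b))/ℏ = 2.408 on the right.
Matching ψ and ψ′ at x = 0 gives r = (k₁ − k₂)/(k₁ + k₂), so R = r² = 0.08654 and T = 1 − R = 0.9135.

T = 0.913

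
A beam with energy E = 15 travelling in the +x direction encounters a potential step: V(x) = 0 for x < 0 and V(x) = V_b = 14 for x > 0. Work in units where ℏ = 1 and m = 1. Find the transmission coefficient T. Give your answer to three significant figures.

T = 0.652

On each side the TISE gives plane waves with k = √(2m(E − V))/ℏ: k₁ = √(2·1·15) = 5.477, k₂ = √(2·1·1) = 1.414.
Matching ψ and ψ′ at x = 0 gives r = (k₁ − k₂)/(k₁ + k₂), so R = r² = 0.3476 and T = 1 − R = 0.6524.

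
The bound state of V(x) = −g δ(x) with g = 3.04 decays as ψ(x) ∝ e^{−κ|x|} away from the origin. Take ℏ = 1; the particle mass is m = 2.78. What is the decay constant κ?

Integrate −(ℏ²/2m)ψ'' − gδ(x)ψ = Eψ from −ε to +ε: the ψ'' term gives ψ'(0⁺) − ψ'(0⁻) and the δ term gives −(2mg/ℏ²)ψ(0).
With ψ ∝ e^{−κ|x|} this yields −2κ = −2mg/ℏ², so κ = mg/ℏ² = 8.451.

κ = 8.45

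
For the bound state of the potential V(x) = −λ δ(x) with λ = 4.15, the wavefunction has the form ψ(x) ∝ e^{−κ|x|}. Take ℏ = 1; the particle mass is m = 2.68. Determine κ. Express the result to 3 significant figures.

κ = 11.1

Integrate −(ℏ²/2m)ψ'' − λδ(x)ψ = Eψ from −ε to +ε: the ψ'' term gives ψ'(0⁺) − ψ'(0⁻) and the δ term gives −(2mλ/ℏ²)ψ(0).
With ψ ∝ e^{−κ|x|} this yields −2κ = −2mλ/ℏ², so κ = mλ/ℏ² = 11.12.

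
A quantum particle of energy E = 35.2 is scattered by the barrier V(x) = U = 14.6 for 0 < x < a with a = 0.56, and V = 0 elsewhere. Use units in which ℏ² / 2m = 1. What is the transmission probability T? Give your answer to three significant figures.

Above the barrier the interior wavenumber is k₂ = √(2m(E − U))/ℏ = 4.539, giving phase k₂a = 2.542.
Matching at both interfaces gives T⁻¹ = 1 + U² sin²(k₂a) / [4E(E − U)] = 1.023, hence T = 0.977.

T = 0.977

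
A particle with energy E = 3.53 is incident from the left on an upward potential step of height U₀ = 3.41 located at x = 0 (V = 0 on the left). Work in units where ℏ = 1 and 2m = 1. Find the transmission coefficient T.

T = 0.526

On each side the TISE gives plane waves with k = √(2m(E − V))/ℏ: k₁ = √(2·½·3.53) = 1.879, k₂ = √(2·½·0.12) = 0.3464.
Matching ψ and ψ′ at x = 0 gives r = (k₁ − k₂)/(k₁ + k₂), so R = r² = 0.4742 and T = 1 − R = 0.5258.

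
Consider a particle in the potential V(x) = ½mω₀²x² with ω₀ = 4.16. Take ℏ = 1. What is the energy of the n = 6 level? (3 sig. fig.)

The oscillator eigenvalues are E_n = ℏω₀(n + ½), so E_6 = 4.16 × 6.5 = 27.04.

E = 27.0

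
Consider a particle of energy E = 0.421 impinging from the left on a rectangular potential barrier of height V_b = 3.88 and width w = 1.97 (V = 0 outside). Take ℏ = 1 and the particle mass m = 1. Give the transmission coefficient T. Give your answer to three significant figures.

T = 0.0000489

E < V_b: inside the barrier ψ ∝ e^{±κx} with κ = √(2m(V_b − E))/ℏ = 2.630.
κw = 5.182, sinh(κw) = 88.97.
The exact tunnelling result is T⁻¹ = 1 + V_b² sinh²(κw) / [4E(V_b − E)] = 20460, so T = 0.0000489.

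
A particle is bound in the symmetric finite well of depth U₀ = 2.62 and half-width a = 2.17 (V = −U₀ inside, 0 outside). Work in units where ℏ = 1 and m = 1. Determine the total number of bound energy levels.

N = 4

The dimensionless depth is z₀ = a√(2mU₀)/ℏ = 2.17 × √(5.240) = 4.967.
The even/odd transcendental equations gain one root per π/2 in z₀, giving N = 1 + ⌊2z₀/π⌋ = 1 + ⌊3.162⌋ = 4.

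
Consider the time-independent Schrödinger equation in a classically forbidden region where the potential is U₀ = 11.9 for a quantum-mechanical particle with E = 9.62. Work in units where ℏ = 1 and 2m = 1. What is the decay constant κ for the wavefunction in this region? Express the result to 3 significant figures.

κ = 1.51

Since E < U₀ the TISE in this region is ψ'' = κ²ψ with κ = √(2m(U₀ − E))/ℏ.
κ = √(2 × 0.5 × 2.28) = 1.510.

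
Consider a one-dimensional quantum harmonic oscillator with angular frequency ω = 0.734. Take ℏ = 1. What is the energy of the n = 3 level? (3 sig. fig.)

The oscillator eigenvalues are E_n = ℏω(n + ½), so E_3 = 0.734 × 3.5 = 2.569.

E = 2.57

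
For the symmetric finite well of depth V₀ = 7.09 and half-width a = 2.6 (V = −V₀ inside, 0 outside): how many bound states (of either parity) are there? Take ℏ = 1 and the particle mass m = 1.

The dimensionless depth is z₀ = a√(2mV₀)/ℏ = 2.6 × √(14.18) = 9.791.
The even/odd transcendental equations gain one root per π/2 in z₀, giving N = 1 + ⌊2z₀/π⌋ = 1 + ⌊6.233⌋ = 7.

N = 7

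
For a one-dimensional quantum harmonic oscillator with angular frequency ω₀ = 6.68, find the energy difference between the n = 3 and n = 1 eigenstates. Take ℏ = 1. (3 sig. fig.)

E_n = ℏω₀(n + ½), so ΔE = (3 − 1) ℏω₀ = 2 × 6.68 = 13.36.

ΔE = 13.4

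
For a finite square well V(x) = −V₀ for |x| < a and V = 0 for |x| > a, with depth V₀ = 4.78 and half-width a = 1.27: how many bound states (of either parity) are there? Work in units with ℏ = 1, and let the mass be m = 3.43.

N = 5

The dimensionless depth is z₀ = a√(2mV₀)/ℏ = 1.27 × √(32.79) = 7.272.
A new bound state (alternating even/odd) appears each time z₀ passes a multiple of π/2, so N = ⌊2z₀/π⌋ + 1 = ⌊4.630⌋ + 1 = 5.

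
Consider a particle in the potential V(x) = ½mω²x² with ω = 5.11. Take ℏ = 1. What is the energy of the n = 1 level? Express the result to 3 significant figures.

E = 7.67

Using E_n = (n + ½)ℏω: E_1 = 1.5 × 5.11 = 7.665.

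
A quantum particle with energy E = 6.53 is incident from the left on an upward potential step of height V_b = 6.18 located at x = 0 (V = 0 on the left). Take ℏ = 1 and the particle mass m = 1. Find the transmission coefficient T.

T = 0.611

On each side the TISE gives plane waves with k = √(2m(E − V))/ℏ: k₁ = √(2·1·6.53) = 3.614, k₂ = √(2·1·0.35) = 0.8367.
Matching ψ and ψ′ at x = 0 gives r = (k₁ − k₂)/(k₁ + k₂), so R = r² = 0.3894 and T = 1 − R = 0.6106.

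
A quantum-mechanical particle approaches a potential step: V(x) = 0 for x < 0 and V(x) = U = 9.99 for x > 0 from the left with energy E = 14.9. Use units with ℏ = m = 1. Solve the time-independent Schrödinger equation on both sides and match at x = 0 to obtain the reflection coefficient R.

R = 0.0732

On each side the TISE gives plane waves with k = √(2m(E − V))/ℏ: k₁ = √(2·1·14.9) = 5.459, k₂ = √(2·1·4.91) = 3.134.
Matching ψ and ψ′ at x = 0 gives r = (k₁ − k₂)/(k₁ + k₂), so R = r² = 0.07323 and T = 1 − R = 0.9268.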